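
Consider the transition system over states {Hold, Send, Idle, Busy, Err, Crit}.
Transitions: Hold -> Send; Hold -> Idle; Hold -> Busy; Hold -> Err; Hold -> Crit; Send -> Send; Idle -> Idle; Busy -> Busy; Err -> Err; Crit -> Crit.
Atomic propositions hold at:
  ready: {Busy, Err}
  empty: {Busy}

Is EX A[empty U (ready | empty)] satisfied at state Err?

Yes

Sat(ready | empty) = {Busy, Err}
A[empty U (ready | empty)]: least fixpoint, start Z0 = Sat((ready | empty)) = {Busy, Err}, add states in Sat(empty) with every successor in Z. Already a fixed point.
Sat(A[empty U (ready | empty)]) = {Busy, Err}
Sat(EX A[empty U (ready | empty)]) = {s : some successor in {Busy, Err}} = {Hold, Busy, Err}
Err ∈ Sat(EX A[empty U (ready | empty)]) = {Hold, Busy, Err}, so the formula holds at Err.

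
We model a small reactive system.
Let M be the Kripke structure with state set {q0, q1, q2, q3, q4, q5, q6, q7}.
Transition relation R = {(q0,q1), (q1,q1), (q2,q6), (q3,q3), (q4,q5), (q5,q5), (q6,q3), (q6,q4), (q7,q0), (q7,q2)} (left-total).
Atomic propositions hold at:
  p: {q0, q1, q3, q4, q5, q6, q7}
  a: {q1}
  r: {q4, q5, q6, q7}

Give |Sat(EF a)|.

3

EF a: least fixpoint, start Z0 = {q1}, add states with some successor in Z. Z1 = {q0, q1}; Z2 = {q0, q1, q7}; fixed.
Sat(EF a) = {q0, q1, q7}
|Sat(EF a)| = |{q0, q1, q7}| = 3.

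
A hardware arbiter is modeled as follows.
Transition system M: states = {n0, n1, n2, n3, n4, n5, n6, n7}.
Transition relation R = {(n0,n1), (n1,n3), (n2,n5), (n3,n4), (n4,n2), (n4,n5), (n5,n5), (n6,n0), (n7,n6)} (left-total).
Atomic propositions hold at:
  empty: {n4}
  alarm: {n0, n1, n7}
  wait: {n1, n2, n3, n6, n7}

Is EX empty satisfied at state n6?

No

Sat(EX empty) = {s : some successor in {n4}} = {n3}
n6 ∉ Sat(EX empty) = {n3}, so the formula does not hold at n6.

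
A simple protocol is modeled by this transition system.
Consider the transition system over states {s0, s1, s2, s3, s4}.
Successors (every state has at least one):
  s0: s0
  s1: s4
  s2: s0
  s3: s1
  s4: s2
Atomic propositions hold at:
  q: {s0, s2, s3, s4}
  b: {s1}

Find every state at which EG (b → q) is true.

{s0, s2, s4}

Sat(b → q) = {s0, s2, s3, s4}
EG (b → q): greatest fixpoint, start Z0 = {s0, s2, s3, s4}, keep only states in Sat with some successor in Z. Z1 = {s0, s2, s4}; fixed.
Sat(EG (b → q)) = {s0, s2, s4}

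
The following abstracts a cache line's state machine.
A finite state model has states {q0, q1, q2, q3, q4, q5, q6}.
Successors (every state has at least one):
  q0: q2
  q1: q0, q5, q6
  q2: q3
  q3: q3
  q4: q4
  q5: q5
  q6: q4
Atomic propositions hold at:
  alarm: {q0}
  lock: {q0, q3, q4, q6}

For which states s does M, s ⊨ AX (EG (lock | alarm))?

{q2, q3, q4, q6}

Sat(lock | alarm) = {q0, q3, q4, q6}
EG (lock | alarm): greatest fixpoint, start Z0 = {q0, q3, q4, q6}, keep only states in Sat with some successor in Z. Z1 = {q3, q4, q6}; fixed.
Sat(EG (lock | alarm)) = {q3, q4, q6}
Sat(AX (EG (lock | alarm))) = {s : every successor in {q3, q4, q6}} = {q2, q3, q4, q6}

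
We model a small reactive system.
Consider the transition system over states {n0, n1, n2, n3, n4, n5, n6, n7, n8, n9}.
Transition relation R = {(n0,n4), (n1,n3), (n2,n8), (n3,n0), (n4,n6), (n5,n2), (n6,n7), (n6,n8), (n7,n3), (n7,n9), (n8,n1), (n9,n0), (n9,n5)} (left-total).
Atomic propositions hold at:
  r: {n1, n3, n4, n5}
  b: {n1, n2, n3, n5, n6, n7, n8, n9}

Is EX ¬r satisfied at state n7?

Sat(¬r) = {n0, n2, n6, n7, n8, n9}
Sat(EX ¬r) = {s : some successor in {n0, n2, n6, n7, n8, n9}} = {n2, n3, n4, n5, n6, n7, n9}
n7 ∈ Sat(EX ¬r) = {n2, n3, n4, n5, n6, n7, n9}, so the formula holds at n7.

Yes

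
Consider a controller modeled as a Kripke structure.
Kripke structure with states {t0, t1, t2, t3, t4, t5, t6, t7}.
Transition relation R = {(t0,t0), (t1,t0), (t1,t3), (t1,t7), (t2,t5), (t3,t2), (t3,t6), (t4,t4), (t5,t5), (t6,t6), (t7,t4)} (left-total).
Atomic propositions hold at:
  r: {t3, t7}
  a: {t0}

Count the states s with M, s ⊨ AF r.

AF r: least fixpoint, start Z0 = {t3, t7}, add states with every successor in Z. Already a fixed point.
Sat(AF r) = {t3, t7}
|Sat(AF r)| = |{t3, t7}| = 2.

2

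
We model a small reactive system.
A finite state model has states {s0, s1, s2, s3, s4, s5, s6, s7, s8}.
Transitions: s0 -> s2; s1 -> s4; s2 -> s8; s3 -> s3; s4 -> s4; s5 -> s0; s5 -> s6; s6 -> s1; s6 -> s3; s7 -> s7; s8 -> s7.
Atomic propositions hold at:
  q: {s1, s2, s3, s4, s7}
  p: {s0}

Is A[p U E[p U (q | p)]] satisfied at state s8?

No

Sat(q | p) = {s0, s1, s2, s3, s4, s7}
E[p U (q | p)]: least fixpoint, start Z0 = Sat((q | p)) = {s0, s1, s2, s3, s4, s7}, add states in Sat(p) with some successor in Z. Already a fixed point.
Sat(E[p U (q | p)]) = {s0, s1, s2, s3, s4, s7}
A[p U E[p U (q | p)]]: least fixpoint, start Z0 = Sat(E[p U (q | p)]) = {s0, s1, s2, s3, s4, s7}, add states in Sat(p) with every successor in Z. Already a fixed point.
Sat(A[p U E[p U (q | p)]]) = {s0, s1, s2, s3, s4, s7}
s8 ∉ Sat(A[p U E[p U (q | p)]]) = {s0, s1, s2, s3, s4, s7}, so the formula does not hold at s8.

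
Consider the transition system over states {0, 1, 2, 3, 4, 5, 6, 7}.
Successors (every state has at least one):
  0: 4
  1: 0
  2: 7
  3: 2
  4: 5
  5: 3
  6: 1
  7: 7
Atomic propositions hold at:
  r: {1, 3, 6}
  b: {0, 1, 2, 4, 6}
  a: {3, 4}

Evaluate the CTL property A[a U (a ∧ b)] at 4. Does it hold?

Sat(a ∧ b) = {4}
A[a U (a ∧ b)]: least fixpoint, start Z0 = Sat((a ∧ b)) = {4}, add states in Sat(a) with every successor in Z. Already a fixed point.
Sat(A[a U (a ∧ b)]) = {4}
4 ∈ Sat(A[a U (a ∧ b)]) = {4}, so the formula holds at 4.

Yes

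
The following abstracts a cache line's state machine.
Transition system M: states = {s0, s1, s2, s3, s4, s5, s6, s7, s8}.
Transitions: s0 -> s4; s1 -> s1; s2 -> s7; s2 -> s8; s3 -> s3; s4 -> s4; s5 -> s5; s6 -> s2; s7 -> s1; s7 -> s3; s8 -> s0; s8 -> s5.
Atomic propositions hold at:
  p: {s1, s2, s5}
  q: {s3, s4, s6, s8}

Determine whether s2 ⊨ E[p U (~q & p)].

Sat(~q) = {s0, s1, s2, s5, s7}
Sat(~q & p) = {s1, s2, s5}
E[p U (~q & p)]: least fixpoint, start Z0 = Sat((~q & p)) = {s1, s2, s5}, add states in Sat(p) with some successor in Z. Already a fixed point.
Sat(E[p U (~q & p)]) = {s1, s2, s5}
s2 ∈ Sat(E[p U (~q & p)]) = {s1, s2, s5}, so the formula holds at s2.

Yes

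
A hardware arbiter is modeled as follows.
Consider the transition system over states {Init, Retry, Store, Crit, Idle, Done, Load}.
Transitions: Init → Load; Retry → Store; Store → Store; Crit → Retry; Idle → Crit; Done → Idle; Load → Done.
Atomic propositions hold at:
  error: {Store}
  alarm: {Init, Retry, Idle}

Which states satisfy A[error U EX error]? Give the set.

Sat(EX error) = {s : some successor in {Store}} = {Retry, Store}
A[error U EX error]: least fixpoint, start Z0 = Sat(EX error) = {Retry, Store}, add states in Sat(error) with every successor in Z. Already a fixed point.
Sat(A[error U EX error]) = {Retry, Store}

{Retry, Store}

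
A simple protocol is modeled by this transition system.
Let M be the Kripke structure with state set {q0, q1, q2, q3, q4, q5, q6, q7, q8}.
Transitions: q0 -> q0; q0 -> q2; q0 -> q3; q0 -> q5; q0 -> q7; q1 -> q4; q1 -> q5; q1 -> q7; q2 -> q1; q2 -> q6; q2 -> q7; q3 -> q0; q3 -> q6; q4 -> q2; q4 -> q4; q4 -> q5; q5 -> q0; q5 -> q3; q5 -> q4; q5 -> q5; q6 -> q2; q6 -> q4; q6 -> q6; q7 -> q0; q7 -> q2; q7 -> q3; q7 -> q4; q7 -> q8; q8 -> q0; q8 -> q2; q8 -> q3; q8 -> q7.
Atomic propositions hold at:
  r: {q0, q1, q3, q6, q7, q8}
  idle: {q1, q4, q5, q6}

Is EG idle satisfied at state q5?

Yes

EG idle: greatest fixpoint, start Z0 = {q1, q4, q5, q6}, keep only states in Sat with some successor in Z. Already a fixed point.
Sat(EG idle) = {q1, q4, q5, q6}
q5 ∈ Sat(EG idle) = {q1, q4, q5, q6}, so the formula holds at q5.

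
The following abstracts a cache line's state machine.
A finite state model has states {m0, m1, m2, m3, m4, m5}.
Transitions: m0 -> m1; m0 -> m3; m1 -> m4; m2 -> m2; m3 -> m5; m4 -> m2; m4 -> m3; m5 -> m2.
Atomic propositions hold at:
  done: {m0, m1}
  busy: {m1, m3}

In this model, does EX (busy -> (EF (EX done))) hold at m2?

Sat(EX done) = {s : some successor in {m0, m1}} = {m0}
EF (EX done): least fixpoint, start Z0 = {m0}, add states with some successor in Z. Already a fixed point.
Sat(EF (EX done)) = {m0}
Sat(busy -> (EF (EX done))) = {m0, m2, m4, m5}
Sat(EX (busy -> (EF (EX done)))) = {s : some successor in {m0, m2, m4, m5}} = {m1, m2, m3, m4, m5}
m2 ∈ Sat(EX (busy -> (EF (EX done)))) = {m1, m2, m3, m4, m5}, so the formula holds at m2.

Yes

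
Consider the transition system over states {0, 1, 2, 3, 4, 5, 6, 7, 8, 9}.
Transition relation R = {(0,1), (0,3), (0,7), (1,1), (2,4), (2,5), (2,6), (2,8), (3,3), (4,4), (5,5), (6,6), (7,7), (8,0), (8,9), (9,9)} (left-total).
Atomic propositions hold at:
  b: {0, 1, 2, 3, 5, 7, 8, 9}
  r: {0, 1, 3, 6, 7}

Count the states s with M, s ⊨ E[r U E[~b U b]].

8

Sat(~b) = {4, 6}
E[~b U b]: least fixpoint, start Z0 = Sat(b) = {0, 1, 2, 3, 5, 7, 8, 9}, add states in Sat(~b) with some successor in Z. Already a fixed point.
Sat(E[~b U b]) = {0, 1, 2, 3, 5, 7, 8, 9}
E[r U E[~b U b]]: least fixpoint, start Z0 = Sat(E[~b U b]) = {0, 1, 2, 3, 5, 7, 8, 9}, add states in Sat(r) with some successor in Z. Already a fixed point.
Sat(E[r U E[~b U b]]) = {0, 1, 2, 3, 5, 7, 8, 9}
|Sat(E[r U E[~b U b]])| = |{0, 1, 2, 3, 5, 7, 8, 9}| = 8.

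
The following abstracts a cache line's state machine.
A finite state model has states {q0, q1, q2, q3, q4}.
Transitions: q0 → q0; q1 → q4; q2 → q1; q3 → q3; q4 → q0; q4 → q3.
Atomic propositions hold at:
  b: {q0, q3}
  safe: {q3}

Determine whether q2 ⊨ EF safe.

EF safe: least fixpoint, start Z0 = {q3}, add states with some successor in Z. Z1 = {q3, q4}; Z2 = {q1, q3, q4}; Z3 = {q1, q2, q3, q4}; fixed.
Sat(EF safe) = {q1, q2, q3, q4}
q2 ∈ Sat(EF safe) = {q1, q2, q3, q4}, so the formula holds at q2.

Yes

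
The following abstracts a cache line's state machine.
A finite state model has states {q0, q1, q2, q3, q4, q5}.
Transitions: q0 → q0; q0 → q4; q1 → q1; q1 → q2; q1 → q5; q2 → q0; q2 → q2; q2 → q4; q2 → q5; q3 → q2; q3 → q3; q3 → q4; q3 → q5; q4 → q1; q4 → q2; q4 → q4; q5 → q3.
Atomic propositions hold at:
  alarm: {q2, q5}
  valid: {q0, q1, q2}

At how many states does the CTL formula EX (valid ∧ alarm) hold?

Sat(valid ∧ alarm) = {q2}
Sat(EX (valid ∧ alarm)) = {s : some successor in {q2}} = {q1, q2, q3, q4}
|Sat(EX (valid ∧ alarm))| = |{q1, q2, q3, q4}| = 4.

4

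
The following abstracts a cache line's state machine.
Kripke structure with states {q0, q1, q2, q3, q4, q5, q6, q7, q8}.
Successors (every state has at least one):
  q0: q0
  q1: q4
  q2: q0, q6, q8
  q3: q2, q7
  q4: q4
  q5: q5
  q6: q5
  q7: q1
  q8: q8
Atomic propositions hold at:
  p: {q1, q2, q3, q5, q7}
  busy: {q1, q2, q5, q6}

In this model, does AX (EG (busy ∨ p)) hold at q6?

Yes

Sat(busy ∨ p) = {q1, q2, q3, q5, q6, q7}
EG (busy ∨ p): greatest fixpoint, start Z0 = {q1, q2, q3, q5, q6, q7}, keep only states in Sat with some successor in Z. Z1 = {q2, q3, q5, q6, q7}; Z2 = {q2, q3, q5, q6}; fixed.
Sat(EG (busy ∨ p)) = {q2, q3, q5, q6}
Sat(AX (EG (busy ∨ p))) = {s : every successor in {q2, q3, q5, q6}} = {q5, q6}
q6 ∈ Sat(AX (EG (busy ∨ p))) = {q5, q6}, so the formula holds at q6.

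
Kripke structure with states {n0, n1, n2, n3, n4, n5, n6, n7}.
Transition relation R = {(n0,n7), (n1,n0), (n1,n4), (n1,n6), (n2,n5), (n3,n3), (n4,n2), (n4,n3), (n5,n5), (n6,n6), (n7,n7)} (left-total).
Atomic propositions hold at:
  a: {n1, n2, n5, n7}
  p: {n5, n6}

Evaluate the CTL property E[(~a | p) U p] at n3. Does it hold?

Sat(~a) = {n0, n3, n4, n6}
Sat(~a | p) = {n0, n3, n4, n5, n6}
E[(~a | p) U p]: least fixpoint, start Z0 = Sat(p) = {n5, n6}, add states in Sat(~a | p) with some successor in Z. Already a fixed point.
Sat(E[(~a | p) U p]) = {n5, n6}
n3 ∉ Sat(E[(~a | p) U p]) = {n5, n6}, so the formula does not hold at n3.

No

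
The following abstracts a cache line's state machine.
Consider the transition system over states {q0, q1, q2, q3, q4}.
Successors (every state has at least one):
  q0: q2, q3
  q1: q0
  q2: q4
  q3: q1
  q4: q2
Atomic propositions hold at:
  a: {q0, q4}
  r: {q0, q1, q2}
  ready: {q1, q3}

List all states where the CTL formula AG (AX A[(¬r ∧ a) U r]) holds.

{q2, q4}

Sat(¬r) = {q3, q4}
Sat(¬r ∧ a) = {q4}
A[(¬r ∧ a) U r]: least fixpoint, start Z0 = Sat(r) = {q0, q1, q2}, add states in Sat(¬r ∧ a) with every successor in Z. Z1 = {q0, q1, q2, q4}; fixed.
Sat(A[(¬r ∧ a) U r]) = {q0, q1, q2, q4}
Sat(AX A[(¬r ∧ a) U r]) = {s : every successor in {q0, q1, q2, q4}} = {q1, q2, q3, q4}
AG (AX A[(¬r ∧ a) U r]): greatest fixpoint, start Z0 = {q1, q2, q3, q4}, keep only states in Sat with every successor in Z. Z1 = {q2, q3, q4}; Z2 = {q2, q4}; fixed.
Sat(AG (AX A[(¬r ∧ a) U r])) = {q2, q4}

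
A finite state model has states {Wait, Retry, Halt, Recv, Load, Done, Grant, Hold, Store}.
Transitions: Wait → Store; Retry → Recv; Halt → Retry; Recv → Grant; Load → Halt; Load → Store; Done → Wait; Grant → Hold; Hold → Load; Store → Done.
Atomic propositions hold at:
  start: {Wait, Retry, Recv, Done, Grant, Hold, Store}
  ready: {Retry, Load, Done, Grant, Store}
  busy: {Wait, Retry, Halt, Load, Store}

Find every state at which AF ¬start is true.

{Retry, Halt, Recv, Load, Grant, Hold}

Sat(¬start) = {Halt, Load}
AF ¬start: least fixpoint, start Z0 = {Halt, Load}, add states with every successor in Z. Z1 = {Halt, Load, Hold}; Z2 = {Halt, Load, Grant, Hold}; Z3 = {Halt, Recv, Load, Grant, Hold}; Z4 = {Retry, Halt, Recv, Load, Grant, Hold}; fixed.
Sat(AF ¬start) = {Retry, Halt, Recv, Load, Grant, Hold}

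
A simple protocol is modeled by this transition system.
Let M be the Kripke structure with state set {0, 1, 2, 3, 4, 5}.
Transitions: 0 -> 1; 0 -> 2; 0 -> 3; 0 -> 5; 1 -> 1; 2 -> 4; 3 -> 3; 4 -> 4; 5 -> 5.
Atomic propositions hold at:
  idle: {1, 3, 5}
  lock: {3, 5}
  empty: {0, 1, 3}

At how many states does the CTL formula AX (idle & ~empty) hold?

1

Sat(~empty) = {2, 4, 5}
Sat(idle & ~empty) = {5}
Sat(AX (idle & ~empty)) = {s : every successor in {5}} = {5}
|Sat(AX (idle & ~empty))| = |{5}| = 1.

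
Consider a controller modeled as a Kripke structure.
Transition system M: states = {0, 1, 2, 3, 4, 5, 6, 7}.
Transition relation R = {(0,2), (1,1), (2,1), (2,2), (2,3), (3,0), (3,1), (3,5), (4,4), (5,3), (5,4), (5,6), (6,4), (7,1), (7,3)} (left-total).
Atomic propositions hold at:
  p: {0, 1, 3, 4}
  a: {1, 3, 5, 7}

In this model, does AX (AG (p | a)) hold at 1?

Yes

Sat(p | a) = {0, 1, 3, 4, 5, 7}
AG (p | a): greatest fixpoint, start Z0 = {0, 1, 3, 4, 5, 7}, keep only states in Sat with every successor in Z. Z1 = {1, 3, 4, 7}; Z2 = {1, 4, 7}; Z3 = {1, 4}; fixed.
Sat(AG (p | a)) = {1, 4}
Sat(AX (AG (p | a))) = {s : every successor in {1, 4}} = {1, 4, 6}
1 ∈ Sat(AX (AG (p | a))) = {1, 4, 6}, so the formula holds at 1.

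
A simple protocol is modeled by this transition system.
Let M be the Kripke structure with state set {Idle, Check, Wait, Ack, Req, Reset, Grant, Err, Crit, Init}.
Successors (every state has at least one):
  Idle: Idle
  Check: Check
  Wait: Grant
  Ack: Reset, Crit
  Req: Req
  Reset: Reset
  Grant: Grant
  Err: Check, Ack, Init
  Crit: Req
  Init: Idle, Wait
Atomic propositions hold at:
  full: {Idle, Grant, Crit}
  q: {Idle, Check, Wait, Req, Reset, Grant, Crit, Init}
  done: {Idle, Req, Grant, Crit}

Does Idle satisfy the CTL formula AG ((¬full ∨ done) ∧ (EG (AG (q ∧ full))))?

Yes

Sat(¬full) = {Check, Wait, Ack, Req, Reset, Err, Init}
Sat(¬full ∨ done) = {Idle, Check, Wait, Ack, Req, Reset, Grant, Err, Crit, Init}
Sat(q ∧ full) = {Idle, Grant, Crit}
AG (q ∧ full): greatest fixpoint, start Z0 = {Idle, Grant, Crit}, keep only states in Sat with every successor in Z. Z1 = {Idle, Grant}; fixed.
Sat(AG (q ∧ full)) = {Idle, Grant}
EG (AG (q ∧ full)): greatest fixpoint, start Z0 = {Idle, Grant}, keep only states in Sat with some successor in Z. Already a fixed point.
Sat(EG (AG (q ∧ full))) = {Idle, Grant}
Sat((¬full ∨ done) ∧ (EG (AG (q ∧ full)))) = {Idle, Grant}
AG ((¬full ∨ done) ∧ (EG (AG (q ∧ full)))): greatest fixpoint, start Z0 = {Idle, Grant}, keep only states in Sat with every successor in Z. Already a fixed point.
Sat(AG ((¬full ∨ done) ∧ (EG (AG (q ∧ full))))) = {Idle, Grant}
Idle ∈ Sat(AG ((¬full ∨ done) ∧ (EG (AG (q ∧ full))))) = {Idle, Grant}, so the formula holds at Idle.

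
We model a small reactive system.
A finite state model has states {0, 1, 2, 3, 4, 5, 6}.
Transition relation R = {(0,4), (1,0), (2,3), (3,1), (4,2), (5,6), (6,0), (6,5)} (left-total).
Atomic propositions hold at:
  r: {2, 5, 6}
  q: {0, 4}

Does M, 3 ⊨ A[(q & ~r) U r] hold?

No

Sat(~r) = {0, 1, 3, 4}
Sat(q & ~r) = {0, 4}
A[(q & ~r) U r]: least fixpoint, start Z0 = Sat(r) = {2, 5, 6}, add states in Sat(q & ~r) with every successor in Z. Z1 = {2, 4, 5, 6}; Z2 = {0, 2, 4, 5, 6}; fixed.
Sat(A[(q & ~r) U r]) = {0, 2, 4, 5, 6}
3 ∉ Sat(A[(q & ~r) U r]) = {0, 2, 4, 5, 6}, so the formula does not hold at 3.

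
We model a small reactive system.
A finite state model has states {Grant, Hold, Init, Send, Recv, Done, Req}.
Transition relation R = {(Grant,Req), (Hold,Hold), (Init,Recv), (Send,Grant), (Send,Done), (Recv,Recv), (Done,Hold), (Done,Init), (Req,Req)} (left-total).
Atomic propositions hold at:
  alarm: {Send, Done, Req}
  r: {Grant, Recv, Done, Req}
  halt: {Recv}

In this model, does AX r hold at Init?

Yes

Sat(AX r) = {s : every successor in {Grant, Recv, Done, Req}} = {Grant, Init, Send, Recv, Req}
Init ∈ Sat(AX r) = {Grant, Init, Send, Recv, Req}, so the formula holds at Init.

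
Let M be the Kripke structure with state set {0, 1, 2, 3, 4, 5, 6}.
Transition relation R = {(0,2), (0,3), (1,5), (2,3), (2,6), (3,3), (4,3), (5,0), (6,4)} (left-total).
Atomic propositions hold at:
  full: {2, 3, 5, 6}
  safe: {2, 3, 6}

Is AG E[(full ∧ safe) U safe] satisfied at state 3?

Sat(full ∧ safe) = {2, 3, 6}
E[(full ∧ safe) U safe]: least fixpoint, start Z0 = Sat(safe) = {2, 3, 6}, add states in Sat(full ∧ safe) with some successor in Z. Already a fixed point.
Sat(E[(full ∧ safe) U safe]) = {2, 3, 6}
AG E[(full ∧ safe) U safe]: greatest fixpoint, start Z0 = {2, 3, 6}, keep only states in Sat with every successor in Z. Z1 = {2, 3}; Z2 = {3}; fixed.
Sat(AG E[(full ∧ safe) U safe]) = {3}
3 ∈ Sat(AG E[(full ∧ safe) U safe]) = {3}, so the formula holds at 3.

Yes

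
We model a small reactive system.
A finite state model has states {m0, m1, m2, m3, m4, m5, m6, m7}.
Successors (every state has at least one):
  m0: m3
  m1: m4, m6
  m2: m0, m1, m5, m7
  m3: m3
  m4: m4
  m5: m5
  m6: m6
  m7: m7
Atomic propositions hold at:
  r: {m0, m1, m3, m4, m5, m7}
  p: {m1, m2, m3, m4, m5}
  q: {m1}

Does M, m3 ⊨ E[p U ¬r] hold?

No

Sat(¬r) = {m2, m6}
E[p U ¬r]: least fixpoint, start Z0 = Sat(¬r) = {m2, m6}, add states in Sat(p) with some successor in Z. Z1 = {m1, m2, m6}; fixed.
Sat(E[p U ¬r]) = {m1, m2, m6}
m3 ∉ Sat(E[p U ¬r]) = {m1, m2, m6}, so the formula does not hold at m3.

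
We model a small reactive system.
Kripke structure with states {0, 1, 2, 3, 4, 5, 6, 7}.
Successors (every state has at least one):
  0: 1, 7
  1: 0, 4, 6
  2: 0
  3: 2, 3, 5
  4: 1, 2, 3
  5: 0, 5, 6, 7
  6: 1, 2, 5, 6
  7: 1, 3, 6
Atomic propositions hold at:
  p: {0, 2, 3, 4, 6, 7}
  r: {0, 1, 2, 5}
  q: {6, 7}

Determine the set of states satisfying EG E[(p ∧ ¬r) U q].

{6, 7}

Sat(¬r) = {3, 4, 6, 7}
Sat(p ∧ ¬r) = {3, 4, 6, 7}
E[(p ∧ ¬r) U q]: least fixpoint, start Z0 = Sat(q) = {6, 7}, add states in Sat(p ∧ ¬r) with some successor in Z. Already a fixed point.
Sat(E[(p ∧ ¬r) U q]) = {6, 7}
EG E[(p ∧ ¬r) U q]: greatest fixpoint, start Z0 = {6, 7}, keep only states in Sat with some successor in Z. Already a fixed point.
Sat(EG E[(p ∧ ¬r) U q]) = {6, 7}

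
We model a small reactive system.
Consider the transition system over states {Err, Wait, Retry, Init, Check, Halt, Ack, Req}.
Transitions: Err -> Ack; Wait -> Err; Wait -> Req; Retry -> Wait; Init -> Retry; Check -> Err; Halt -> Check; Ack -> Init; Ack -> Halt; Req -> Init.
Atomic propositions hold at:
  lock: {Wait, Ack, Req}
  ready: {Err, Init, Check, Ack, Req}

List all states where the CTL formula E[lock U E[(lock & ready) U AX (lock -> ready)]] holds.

Sat(lock & ready) = {Ack, Req}
Sat(lock -> ready) = {Err, Retry, Init, Check, Halt, Ack, Req}
Sat(AX (lock -> ready)) = {s : every successor in {Err, Retry, Init, Check, Halt, Ack, Req}} = {Err, Wait, Init, Check, Halt, Ack, Req}
E[(lock & ready) U AX (lock -> ready)]: least fixpoint, start Z0 = Sat(AX (lock -> ready)) = {Err, Wait, Init, Check, Halt, Ack, Req}, add states in Sat(lock & ready) with some successor in Z. Already a fixed point.
Sat(E[(lock & ready) U AX (lock -> ready)]) = {Err, Wait, Init, Check, Halt, Ack, Req}
E[lock U E[(lock & ready) U AX (lock -> ready)]]: least fixpoint, start Z0 = Sat(E[(lock & ready) U AX (lock -> ready)]) = {Err, Wait, Init, Check, Halt, Ack, Req}, add states in Sat(lock) with some successor in Z. Already a fixed point.
Sat(E[lock U E[(lock & ready) U AX (lock -> ready)]]) = {Err, Wait, Init, Check, Halt, Ack, Req}

{Err, Wait, Init, Check, Halt, Ack, Req}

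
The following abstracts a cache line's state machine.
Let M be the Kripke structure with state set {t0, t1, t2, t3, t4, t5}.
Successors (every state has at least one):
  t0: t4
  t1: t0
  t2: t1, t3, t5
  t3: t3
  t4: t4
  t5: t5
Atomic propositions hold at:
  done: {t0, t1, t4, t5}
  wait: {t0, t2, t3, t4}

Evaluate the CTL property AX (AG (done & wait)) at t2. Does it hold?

Sat(done & wait) = {t0, t4}
AG (done & wait): greatest fixpoint, start Z0 = {t0, t4}, keep only states in Sat with every successor in Z. Already a fixed point.
Sat(AG (done & wait)) = {t0, t4}
Sat(AX (AG (done & wait))) = {s : every successor in {t0, t4}} = {t0, t1, t4}
t2 ∉ Sat(AX (AG (done & wait))) = {t0, t1, t4}, so the formula does not hold at t2.

No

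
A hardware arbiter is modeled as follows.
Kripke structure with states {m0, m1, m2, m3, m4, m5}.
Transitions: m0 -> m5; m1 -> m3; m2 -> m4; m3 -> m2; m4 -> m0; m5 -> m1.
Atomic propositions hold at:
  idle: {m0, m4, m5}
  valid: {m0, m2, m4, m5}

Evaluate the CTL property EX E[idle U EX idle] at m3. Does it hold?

Yes

Sat(EX idle) = {s : some successor in {m0, m4, m5}} = {m0, m2, m4}
E[idle U EX idle]: least fixpoint, start Z0 = Sat(EX idle) = {m0, m2, m4}, add states in Sat(idle) with some successor in Z. Already a fixed point.
Sat(E[idle U EX idle]) = {m0, m2, m4}
Sat(EX E[idle U EX idle]) = {s : some successor in {m0, m2, m4}} = {m2, m3, m4}
m3 ∈ Sat(EX E[idle U EX idle]) = {m2, m3, m4}, so the formula holds at m3.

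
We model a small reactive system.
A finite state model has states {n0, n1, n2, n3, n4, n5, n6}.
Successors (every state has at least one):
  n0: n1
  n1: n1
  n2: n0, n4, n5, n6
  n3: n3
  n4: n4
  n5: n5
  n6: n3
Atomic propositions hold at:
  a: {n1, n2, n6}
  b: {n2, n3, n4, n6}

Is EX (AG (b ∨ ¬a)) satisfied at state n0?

No

Sat(¬a) = {n0, n3, n4, n5}
Sat(b ∨ ¬a) = {n0, n2, n3, n4, n5, n6}
AG (b ∨ ¬a): greatest fixpoint, start Z0 = {n0, n2, n3, n4, n5, n6}, keep only states in Sat with every successor in Z. Z1 = {n2, n3, n4, n5, n6}; Z2 = {n3, n4, n5, n6}; fixed.
Sat(AG (b ∨ ¬a)) = {n3, n4, n5, n6}
Sat(EX (AG (b ∨ ¬a))) = {s : some successor in {n3, n4, n5, n6}} = {n2, n3, n4, n5, n6}
n0 ∉ Sat(EX (AG (b ∨ ¬a))) = {n2, n3, n4, n5, n6}, so the formula does not hold at n0.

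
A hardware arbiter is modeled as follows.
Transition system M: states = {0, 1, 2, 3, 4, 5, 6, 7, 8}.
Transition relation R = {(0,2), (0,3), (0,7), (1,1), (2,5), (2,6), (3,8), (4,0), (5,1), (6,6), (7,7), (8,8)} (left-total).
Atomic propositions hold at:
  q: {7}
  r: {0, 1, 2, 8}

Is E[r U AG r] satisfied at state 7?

AG r: greatest fixpoint, start Z0 = {0, 1, 2, 8}, keep only states in Sat with every successor in Z. Z1 = {1, 8}; fixed.
Sat(AG r) = {1, 8}
E[r U AG r]: least fixpoint, start Z0 = Sat(AG r) = {1, 8}, add states in Sat(r) with some successor in Z. Already a fixed point.
Sat(E[r U AG r]) = {1, 8}
7 ∉ Sat(E[r U AG r]) = {1, 8}, so the formula does not hold at 7.

No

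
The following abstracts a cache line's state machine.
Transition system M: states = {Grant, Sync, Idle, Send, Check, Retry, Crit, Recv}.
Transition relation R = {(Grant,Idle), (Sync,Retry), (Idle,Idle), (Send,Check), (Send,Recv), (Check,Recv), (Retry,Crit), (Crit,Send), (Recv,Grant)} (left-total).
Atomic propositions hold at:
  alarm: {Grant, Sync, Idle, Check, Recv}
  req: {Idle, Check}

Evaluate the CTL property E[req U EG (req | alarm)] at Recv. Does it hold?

Sat(req | alarm) = {Grant, Sync, Idle, Check, Recv}
EG (req | alarm): greatest fixpoint, start Z0 = {Grant, Sync, Idle, Check, Recv}, keep only states in Sat with some successor in Z. Z1 = {Grant, Idle, Check, Recv}; fixed.
Sat(EG (req | alarm)) = {Grant, Idle, Check, Recv}
E[req U EG (req | alarm)]: least fixpoint, start Z0 = Sat(EG (req | alarm)) = {Grant, Idle, Check, Recv}, add states in Sat(req) with some successor in Z. Already a fixed point.
Sat(E[req U EG (req | alarm)]) = {Grant, Idle, Check, Recv}
Recv ∈ Sat(E[req U EG (req | alarm)]) = {Grant, Idle, Check, Recv}, so the formula holds at Recv.

Yes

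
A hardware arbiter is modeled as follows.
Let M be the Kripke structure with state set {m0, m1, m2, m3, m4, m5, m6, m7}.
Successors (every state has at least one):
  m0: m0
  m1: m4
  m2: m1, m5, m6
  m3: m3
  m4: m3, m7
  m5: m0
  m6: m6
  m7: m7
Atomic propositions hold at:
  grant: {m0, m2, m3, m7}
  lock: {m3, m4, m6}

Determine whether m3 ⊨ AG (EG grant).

EG grant: greatest fixpoint, start Z0 = {m0, m2, m3, m7}, keep only states in Sat with some successor in Z. Z1 = {m0, m3, m7}; fixed.
Sat(EG grant) = {m0, m3, m7}
AG (EG grant): greatest fixpoint, start Z0 = {m0, m3, m7}, keep only states in Sat with every successor in Z. Already a fixed point.
Sat(AG (EG grant)) = {m0, m3, m7}
m3 ∈ Sat(AG (EG grant)) = {m0, m3, m7}, so the formula holds at m3.

Yes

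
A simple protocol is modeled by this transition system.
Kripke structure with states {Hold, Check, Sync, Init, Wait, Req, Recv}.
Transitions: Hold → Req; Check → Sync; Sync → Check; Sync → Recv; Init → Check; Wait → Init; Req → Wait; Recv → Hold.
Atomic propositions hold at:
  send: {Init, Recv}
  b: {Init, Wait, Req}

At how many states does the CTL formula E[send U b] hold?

3

E[send U b]: least fixpoint, start Z0 = Sat(b) = {Init, Wait, Req}, add states in Sat(send) with some successor in Z. Already a fixed point.
Sat(E[send U b]) = {Init, Wait, Req}
|Sat(E[send U b])| = |{Init, Wait, Req}| = 3.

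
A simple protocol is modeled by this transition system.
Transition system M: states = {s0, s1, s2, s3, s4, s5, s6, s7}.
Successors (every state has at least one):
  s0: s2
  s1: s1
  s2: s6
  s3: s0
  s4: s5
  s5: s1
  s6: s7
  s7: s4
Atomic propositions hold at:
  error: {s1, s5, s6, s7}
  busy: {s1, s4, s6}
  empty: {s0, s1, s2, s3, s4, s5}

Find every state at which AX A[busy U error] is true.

A[busy U error]: least fixpoint, start Z0 = Sat(error) = {s1, s5, s6, s7}, add states in Sat(busy) with every successor in Z. Z1 = {s1, s4, s5, s6, s7}; fixed.
Sat(A[busy U error]) = {s1, s4, s5, s6, s7}
Sat(AX A[busy U error]) = {s : every successor in {s1, s4, s5, s6, s7}} = {s1, s2, s4, s5, s6, s7}

{s1, s2, s4, s5, s6, s7}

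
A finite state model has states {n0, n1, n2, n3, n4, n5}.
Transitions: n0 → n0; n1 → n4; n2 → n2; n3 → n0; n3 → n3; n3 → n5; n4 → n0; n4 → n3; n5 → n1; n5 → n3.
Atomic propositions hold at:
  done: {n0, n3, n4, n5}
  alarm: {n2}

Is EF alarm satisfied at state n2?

EF alarm: least fixpoint, start Z0 = {n2}, add states with some successor in Z. Already a fixed point.
Sat(EF alarm) = {n2}
n2 ∈ Sat(EF alarm) = {n2}, so the formula holds at n2.

Yes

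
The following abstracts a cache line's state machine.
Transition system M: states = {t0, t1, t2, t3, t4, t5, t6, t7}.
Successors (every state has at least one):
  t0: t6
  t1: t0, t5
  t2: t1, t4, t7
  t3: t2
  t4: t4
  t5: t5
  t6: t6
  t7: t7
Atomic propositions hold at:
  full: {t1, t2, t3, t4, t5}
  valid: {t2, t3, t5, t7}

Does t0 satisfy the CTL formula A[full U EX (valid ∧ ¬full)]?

Sat(¬full) = {t0, t6, t7}
Sat(valid ∧ ¬full) = {t7}
Sat(EX (valid ∧ ¬full)) = {s : some successor in {t7}} = {t2, t7}
A[full U EX (valid ∧ ¬full)]: least fixpoint, start Z0 = Sat(EX (valid ∧ ¬full)) = {t2, t7}, add states in Sat(full) with every successor in Z. Z1 = {t2, t3, t7}; fixed.
Sat(A[full U EX (valid ∧ ¬full)]) = {t2, t3, t7}
t0 ∉ Sat(A[full U EX (valid ∧ ¬full)]) = {t2, t3, t7}, so the formula does not hold at t0.

No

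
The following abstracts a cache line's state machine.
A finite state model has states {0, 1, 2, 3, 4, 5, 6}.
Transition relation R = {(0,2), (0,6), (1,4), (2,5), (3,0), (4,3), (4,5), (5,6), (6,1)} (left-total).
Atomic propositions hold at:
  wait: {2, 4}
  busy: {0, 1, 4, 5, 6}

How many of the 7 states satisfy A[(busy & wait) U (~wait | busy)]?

Sat(busy & wait) = {4}
Sat(~wait) = {0, 1, 3, 5, 6}
Sat(~wait | busy) = {0, 1, 3, 4, 5, 6}
A[(busy & wait) U (~wait | busy)]: least fixpoint, start Z0 = Sat((~wait | busy)) = {0, 1, 3, 4, 5, 6}, add states in Sat(busy & wait) with every successor in Z. Already a fixed point.
Sat(A[(busy & wait) U (~wait | busy)]) = {0, 1, 3, 4, 5, 6}
|Sat(A[(busy & wait) U (~wait | busy)])| = |{0, 1, 3, 4, 5, 6}| = 6.

6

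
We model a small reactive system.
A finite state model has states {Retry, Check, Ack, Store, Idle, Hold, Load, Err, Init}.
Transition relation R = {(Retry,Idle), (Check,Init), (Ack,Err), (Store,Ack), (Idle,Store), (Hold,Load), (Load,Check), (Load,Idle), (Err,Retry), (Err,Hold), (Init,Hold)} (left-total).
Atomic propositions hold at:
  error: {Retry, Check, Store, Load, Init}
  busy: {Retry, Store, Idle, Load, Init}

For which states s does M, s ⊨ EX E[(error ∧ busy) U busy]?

{Retry, Check, Idle, Hold, Load, Err}

Sat(error ∧ busy) = {Retry, Store, Load, Init}
E[(error ∧ busy) U busy]: least fixpoint, start Z0 = Sat(busy) = {Retry, Store, Idle, Load, Init}, add states in Sat(error ∧ busy) with some successor in Z. Already a fixed point.
Sat(E[(error ∧ busy) U busy]) = {Retry, Store, Idle, Load, Init}
Sat(EX E[(error ∧ busy) U busy]) = {s : some successor in {Retry, Store, Idle, Load, Init}} = {Retry, Check, Idle, Hold, Load, Err}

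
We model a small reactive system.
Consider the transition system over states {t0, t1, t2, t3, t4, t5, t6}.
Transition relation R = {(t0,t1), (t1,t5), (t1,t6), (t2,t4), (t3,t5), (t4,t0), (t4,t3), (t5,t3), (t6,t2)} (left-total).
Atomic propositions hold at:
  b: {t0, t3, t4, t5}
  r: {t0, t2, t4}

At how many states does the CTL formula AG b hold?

2

AG b: greatest fixpoint, start Z0 = {t0, t3, t4, t5}, keep only states in Sat with every successor in Z. Z1 = {t3, t4, t5}; Z2 = {t3, t5}; fixed.
Sat(AG b) = {t3, t5}
|Sat(AG b)| = |{t3, t5}| = 2.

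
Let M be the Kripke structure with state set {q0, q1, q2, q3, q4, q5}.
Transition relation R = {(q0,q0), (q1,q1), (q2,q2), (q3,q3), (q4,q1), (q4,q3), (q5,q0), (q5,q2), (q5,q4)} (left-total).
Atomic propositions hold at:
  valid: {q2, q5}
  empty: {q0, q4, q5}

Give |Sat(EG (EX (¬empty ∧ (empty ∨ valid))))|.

2

Sat(¬empty) = {q1, q2, q3}
Sat(empty ∨ valid) = {q0, q2, q4, q5}
Sat(¬empty ∧ (empty ∨ valid)) = {q2}
Sat(EX (¬empty ∧ (empty ∨ valid))) = {s : some successor in {q2}} = {q2, q5}
EG (EX (¬empty ∧ (empty ∨ valid))): greatest fixpoint, start Z0 = {q2, q5}, keep only states in Sat with some successor in Z. Already a fixed point.
Sat(EG (EX (¬empty ∧ (empty ∨ valid)))) = {q2, q5}
|Sat(EG (EX (¬empty ∧ (empty ∨ valid))))| = |{q2, q5}| = 2.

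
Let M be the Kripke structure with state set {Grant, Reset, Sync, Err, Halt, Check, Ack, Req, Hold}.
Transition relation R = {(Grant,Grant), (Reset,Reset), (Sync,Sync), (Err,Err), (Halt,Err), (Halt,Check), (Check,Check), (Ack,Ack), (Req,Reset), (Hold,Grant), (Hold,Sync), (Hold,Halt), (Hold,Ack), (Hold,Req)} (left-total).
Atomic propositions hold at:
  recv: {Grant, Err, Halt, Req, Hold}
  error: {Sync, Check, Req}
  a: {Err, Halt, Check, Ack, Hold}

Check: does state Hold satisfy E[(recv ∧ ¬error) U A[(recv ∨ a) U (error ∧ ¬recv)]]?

Sat(¬error) = {Grant, Reset, Err, Halt, Ack, Hold}
Sat(recv ∧ ¬error) = {Grant, Err, Halt, Hold}
Sat(recv ∨ a) = {Grant, Err, Halt, Check, Ack, Req, Hold}
Sat(¬recv) = {Reset, Sync, Check, Ack}
Sat(error ∧ ¬recv) = {Sync, Check}
A[(recv ∨ a) U (error ∧ ¬recv)]: least fixpoint, start Z0 = Sat((error ∧ ¬recv)) = {Sync, Check}, add states in Sat(recv ∨ a) with every successor in Z. Already a fixed point.
Sat(A[(recv ∨ a) U (error ∧ ¬recv)]) = {Sync, Check}
E[(recv ∧ ¬error) U A[(recv ∨ a) U (error ∧ ¬recv)]]: least fixpoint, start Z0 = Sat(A[(recv ∨ a) U (error ∧ ¬recv)]) = {Sync, Check}, add states in Sat(recv ∧ ¬error) with some successor in Z. Z1 = {Sync, Halt, Check, Hold}; fixed.
Sat(E[(recv ∧ ¬error) U A[(recv ∨ a) U (error ∧ ¬recv)]]) = {Sync, Halt, Check, Hold}
Hold ∈ Sat(E[(recv ∧ ¬error) U A[(recv ∨ a) U (error ∧ ¬recv)]]) = {Sync, Halt, Check, Hold}, so the formula holds at Hold.

Yes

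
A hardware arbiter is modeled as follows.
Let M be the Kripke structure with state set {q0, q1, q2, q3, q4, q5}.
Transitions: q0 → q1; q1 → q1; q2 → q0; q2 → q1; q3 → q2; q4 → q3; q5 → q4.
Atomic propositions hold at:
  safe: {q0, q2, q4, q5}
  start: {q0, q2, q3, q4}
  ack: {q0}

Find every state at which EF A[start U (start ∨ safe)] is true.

{q0, q2, q3, q4, q5}

Sat(start ∨ safe) = {q0, q2, q3, q4, q5}
A[start U (start ∨ safe)]: least fixpoint, start Z0 = Sat((start ∨ safe)) = {q0, q2, q3, q4, q5}, add states in Sat(start) with every successor in Z. Already a fixed point.
Sat(A[start U (start ∨ safe)]) = {q0, q2, q3, q4, q5}
EF A[start U (start ∨ safe)]: least fixpoint, start Z0 = {q0, q2, q3, q4, q5}, add states with some successor in Z. Already a fixed point.
Sat(EF A[start U (start ∨ safe)]) = {q0, q2, q3, q4, q5}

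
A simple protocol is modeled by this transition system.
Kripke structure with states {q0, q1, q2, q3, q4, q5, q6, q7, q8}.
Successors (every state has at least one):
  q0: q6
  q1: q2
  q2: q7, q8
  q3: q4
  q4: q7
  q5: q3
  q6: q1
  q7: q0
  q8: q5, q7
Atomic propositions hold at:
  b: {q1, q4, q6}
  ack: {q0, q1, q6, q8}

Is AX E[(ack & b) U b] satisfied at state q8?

Sat(ack & b) = {q1, q6}
E[(ack & b) U b]: least fixpoint, start Z0 = Sat(b) = {q1, q4, q6}, add states in Sat(ack & b) with some successor in Z. Already a fixed point.
Sat(E[(ack & b) U b]) = {q1, q4, q6}
Sat(AX E[(ack & b) U b]) = {s : every successor in {q1, q4, q6}} = {q0, q3, q6}
q8 ∉ Sat(AX E[(ack & b) U b]) = {q0, q3, q6}, so the formula does not hold at q8.

No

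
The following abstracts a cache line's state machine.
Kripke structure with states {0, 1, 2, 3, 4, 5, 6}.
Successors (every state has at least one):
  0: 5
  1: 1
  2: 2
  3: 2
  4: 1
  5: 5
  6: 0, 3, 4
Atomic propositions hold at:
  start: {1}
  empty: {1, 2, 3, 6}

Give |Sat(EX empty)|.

5

Sat(EX empty) = {s : some successor in {1, 2, 3, 6}} = {1, 2, 3, 4, 6}
|Sat(EX empty)| = |{1, 2, 3, 4, 6}| = 5.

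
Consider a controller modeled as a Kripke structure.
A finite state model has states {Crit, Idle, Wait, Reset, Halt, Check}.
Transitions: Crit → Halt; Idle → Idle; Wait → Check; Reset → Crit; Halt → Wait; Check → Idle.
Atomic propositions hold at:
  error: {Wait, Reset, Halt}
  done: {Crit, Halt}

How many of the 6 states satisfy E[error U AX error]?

Sat(AX error) = {s : every successor in {Wait, Reset, Halt}} = {Crit, Halt}
E[error U AX error]: least fixpoint, start Z0 = Sat(AX error) = {Crit, Halt}, add states in Sat(error) with some successor in Z. Z1 = {Crit, Reset, Halt}; fixed.
Sat(E[error U AX error]) = {Crit, Reset, Halt}
|Sat(E[error U AX error])| = |{Crit, Reset, Halt}| = 3.

3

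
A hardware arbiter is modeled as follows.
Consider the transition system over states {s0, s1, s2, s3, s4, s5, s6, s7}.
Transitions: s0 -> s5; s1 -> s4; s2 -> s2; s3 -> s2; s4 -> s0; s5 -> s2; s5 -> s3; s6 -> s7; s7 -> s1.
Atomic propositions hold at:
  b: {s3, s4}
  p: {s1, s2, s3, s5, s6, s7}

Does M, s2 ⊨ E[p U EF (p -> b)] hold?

Sat(p -> b) = {s0, s3, s4}
EF (p -> b): least fixpoint, start Z0 = {s0, s3, s4}, add states with some successor in Z. Z1 = {s0, s1, s3, s4, s5}; Z2 = {s0, s1, s3, s4, s5, s7}; Z3 = {s0, s1, s3, s4, s5, s6, s7}; fixed.
Sat(EF (p -> b)) = {s0, s1, s3, s4, s5, s6, s7}
E[p U EF (p -> b)]: least fixpoint, start Z0 = Sat(EF (p -> b)) = {s0, s1, s3, s4, s5, s6, s7}, add states in Sat(p) with some successor in Z. Already a fixed point.
Sat(E[p U EF (p -> b)]) = {s0, s1, s3, s4, s5, s6, s7}
s2 ∉ Sat(E[p U EF (p -> b)]) = {s0, s1, s3, s4, s5, s6, s7}, so the formula does not hold at s2.

No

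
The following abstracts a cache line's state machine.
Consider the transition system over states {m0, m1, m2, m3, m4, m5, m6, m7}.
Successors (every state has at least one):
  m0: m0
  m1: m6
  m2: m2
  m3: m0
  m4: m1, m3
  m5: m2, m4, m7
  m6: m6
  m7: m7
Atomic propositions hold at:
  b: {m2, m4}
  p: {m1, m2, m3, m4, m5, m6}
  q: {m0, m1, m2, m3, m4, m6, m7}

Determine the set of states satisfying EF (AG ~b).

Sat(~b) = {m0, m1, m3, m5, m6, m7}
AG ~b: greatest fixpoint, start Z0 = {m0, m1, m3, m5, m6, m7}, keep only states in Sat with every successor in Z. Z1 = {m0, m1, m3, m6, m7}; fixed.
Sat(AG ~b) = {m0, m1, m3, m6, m7}
EF (AG ~b): least fixpoint, start Z0 = {m0, m1, m3, m6, m7}, add states with some successor in Z. Z1 = {m0, m1, m3, m4, m5, m6, m7}; fixed.
Sat(EF (AG ~b)) = {m0, m1, m3, m4, m5, m6, m7}

{m0, m1, m3, m4, m5, m6, m7}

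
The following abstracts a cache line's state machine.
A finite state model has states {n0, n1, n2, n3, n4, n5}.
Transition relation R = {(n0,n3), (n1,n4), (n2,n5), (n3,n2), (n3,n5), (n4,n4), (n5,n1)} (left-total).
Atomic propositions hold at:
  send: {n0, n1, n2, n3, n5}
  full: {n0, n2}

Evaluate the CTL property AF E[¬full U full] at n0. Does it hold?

Sat(¬full) = {n1, n3, n4, n5}
E[¬full U full]: least fixpoint, start Z0 = Sat(full) = {n0, n2}, add states in Sat(¬full) with some successor in Z. Z1 = {n0, n2, n3}; fixed.
Sat(E[¬full U full]) = {n0, n2, n3}
AF E[¬full U full]: least fixpoint, start Z0 = {n0, n2, n3}, add states with every successor in Z. Already a fixed point.
Sat(AF E[¬full U full]) = {n0, n2, n3}
n0 ∈ Sat(AF E[¬full U full]) = {n0, n2, n3}, so the formula holds at n0.

Yes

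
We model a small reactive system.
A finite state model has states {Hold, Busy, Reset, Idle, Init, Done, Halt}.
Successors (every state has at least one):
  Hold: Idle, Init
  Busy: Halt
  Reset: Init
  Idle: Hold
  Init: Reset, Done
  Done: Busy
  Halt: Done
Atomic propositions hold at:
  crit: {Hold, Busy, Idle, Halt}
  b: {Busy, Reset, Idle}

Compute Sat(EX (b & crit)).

Sat(b & crit) = {Busy, Idle}
Sat(EX (b & crit)) = {s : some successor in {Busy, Idle}} = {Hold, Done}

{Hold, Done}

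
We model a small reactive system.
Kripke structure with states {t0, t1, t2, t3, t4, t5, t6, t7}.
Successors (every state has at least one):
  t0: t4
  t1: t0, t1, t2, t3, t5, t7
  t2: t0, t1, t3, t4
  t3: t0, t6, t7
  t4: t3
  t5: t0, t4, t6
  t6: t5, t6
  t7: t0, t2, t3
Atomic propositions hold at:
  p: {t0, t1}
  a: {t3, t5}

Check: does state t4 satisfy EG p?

EG p: greatest fixpoint, start Z0 = {t0, t1}, keep only states in Sat with some successor in Z. Z1 = {t1}; fixed.
Sat(EG p) = {t1}
t4 ∉ Sat(EG p) = {t1}, so the formula does not hold at t4.

No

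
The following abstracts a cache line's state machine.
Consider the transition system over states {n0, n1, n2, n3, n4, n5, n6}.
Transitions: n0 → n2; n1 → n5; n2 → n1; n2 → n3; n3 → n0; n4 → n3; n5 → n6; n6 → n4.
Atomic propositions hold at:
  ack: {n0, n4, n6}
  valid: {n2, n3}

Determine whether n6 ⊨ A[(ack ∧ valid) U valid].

Sat(ack ∧ valid) = ∅
A[(ack ∧ valid) U valid]: least fixpoint, start Z0 = Sat(valid) = {n2, n3}, add states in Sat(ack ∧ valid) with every successor in Z. Already a fixed point.
Sat(A[(ack ∧ valid) U valid]) = {n2, n3}
n6 ∉ Sat(A[(ack ∧ valid) U valid]) = {n2, n3}, so the formula does not hold at n6.

No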